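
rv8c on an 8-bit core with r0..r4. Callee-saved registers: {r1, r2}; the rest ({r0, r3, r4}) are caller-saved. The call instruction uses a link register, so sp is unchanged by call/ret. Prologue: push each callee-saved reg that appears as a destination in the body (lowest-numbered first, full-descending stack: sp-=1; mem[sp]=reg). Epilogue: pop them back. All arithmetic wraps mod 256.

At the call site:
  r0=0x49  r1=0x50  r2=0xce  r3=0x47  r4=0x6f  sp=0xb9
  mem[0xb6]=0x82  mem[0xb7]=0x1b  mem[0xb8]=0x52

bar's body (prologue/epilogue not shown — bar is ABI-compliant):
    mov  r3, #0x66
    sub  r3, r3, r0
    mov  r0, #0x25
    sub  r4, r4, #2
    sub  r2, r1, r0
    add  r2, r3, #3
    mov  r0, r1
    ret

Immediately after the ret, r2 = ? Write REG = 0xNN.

REG = 0xce

prologue: push r2 → mem[0xb8]=0xce, sp=0xb8
body[0] mov  r3, #0x66 → r3=0x66
body[1] sub  r3, r3, r0 → r3=0x1d
body[2] mov  r0, #0x25 → r0=0x25
body[3] sub  r4, r4, #2 → r4=0x6d
body[4] sub  r2, r1, r0 → r2=0x2b
body[5] add  r2, r3, #3 → r2=0x20
body[6] mov  r0, r1 → r0=0x50
epilogue: pop r2=0xce, sp=0xb9
r2 is callee-saved → restored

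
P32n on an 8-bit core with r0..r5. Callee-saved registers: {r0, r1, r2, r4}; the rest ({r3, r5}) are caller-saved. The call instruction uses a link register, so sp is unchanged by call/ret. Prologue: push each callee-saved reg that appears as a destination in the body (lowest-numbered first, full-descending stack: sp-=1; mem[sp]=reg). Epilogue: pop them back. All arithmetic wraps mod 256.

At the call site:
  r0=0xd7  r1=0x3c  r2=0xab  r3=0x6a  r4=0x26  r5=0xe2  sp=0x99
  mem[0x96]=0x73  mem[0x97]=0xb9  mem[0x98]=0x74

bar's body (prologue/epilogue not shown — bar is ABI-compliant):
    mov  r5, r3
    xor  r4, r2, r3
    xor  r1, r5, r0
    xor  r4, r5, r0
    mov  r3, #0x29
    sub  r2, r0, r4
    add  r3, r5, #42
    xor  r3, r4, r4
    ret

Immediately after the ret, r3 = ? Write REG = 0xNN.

prologue: push r1 -> mem[0x98]=0x3c, sp=0x98
prologue: push r2 -> mem[0x97]=0xab, sp=0x97
prologue: push r4 -> mem[0x96]=0x26, sp=0x96
body[0] mov  r5, r3 -> r5=0x6a
body[1] xor  r4, r2, r3 -> r4=0xc1
body[2] xor  r1, r5, r0 -> r1=0xbd
body[3] xor  r4, r5, r0 -> r4=0xbd
body[4] mov  r3, #0x29 -> r3=0x29
body[5] sub  r2, r0, r4 -> r2=0x1a
body[6] add  r3, r5, #42 -> r3=0x94
body[7] xor  r3, r4, r4 -> r3=0x00
epilogue: pop r4=0x26, sp=0x97
epilogue: pop r2=0xab, sp=0x98
epilogue: pop r1=0x3c, sp=0x99
r3 is caller-saved -> body value

REG = 0x00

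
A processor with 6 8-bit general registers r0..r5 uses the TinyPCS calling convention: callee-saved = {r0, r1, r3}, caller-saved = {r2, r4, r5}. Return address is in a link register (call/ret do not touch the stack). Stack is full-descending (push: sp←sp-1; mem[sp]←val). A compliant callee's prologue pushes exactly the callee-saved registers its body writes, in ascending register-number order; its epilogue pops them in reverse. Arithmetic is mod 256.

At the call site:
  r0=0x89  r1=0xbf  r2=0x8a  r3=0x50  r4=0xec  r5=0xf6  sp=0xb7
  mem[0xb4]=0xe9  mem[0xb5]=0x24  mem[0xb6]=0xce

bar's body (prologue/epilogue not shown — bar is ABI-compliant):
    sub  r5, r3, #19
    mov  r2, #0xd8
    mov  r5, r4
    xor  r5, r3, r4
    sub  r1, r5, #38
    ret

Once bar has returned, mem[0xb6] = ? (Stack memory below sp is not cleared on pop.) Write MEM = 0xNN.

MEM = 0xbf

prologue: push r1 -> mem[0xb6]=0xbf, sp=0xb6
body[0] sub  r5, r3, #19 -> r5=0x3d
body[1] mov  r2, #0xd8 -> r2=0xd8
body[2] mov  r5, r4 -> r5=0xec
body[3] xor  r5, r3, r4 -> r5=0xbc
body[4] sub  r1, r5, #38 -> r1=0x96
epilogue: pop r1=0xbf, sp=0xb7
prologue pushed ['r1'] at ['0xb6']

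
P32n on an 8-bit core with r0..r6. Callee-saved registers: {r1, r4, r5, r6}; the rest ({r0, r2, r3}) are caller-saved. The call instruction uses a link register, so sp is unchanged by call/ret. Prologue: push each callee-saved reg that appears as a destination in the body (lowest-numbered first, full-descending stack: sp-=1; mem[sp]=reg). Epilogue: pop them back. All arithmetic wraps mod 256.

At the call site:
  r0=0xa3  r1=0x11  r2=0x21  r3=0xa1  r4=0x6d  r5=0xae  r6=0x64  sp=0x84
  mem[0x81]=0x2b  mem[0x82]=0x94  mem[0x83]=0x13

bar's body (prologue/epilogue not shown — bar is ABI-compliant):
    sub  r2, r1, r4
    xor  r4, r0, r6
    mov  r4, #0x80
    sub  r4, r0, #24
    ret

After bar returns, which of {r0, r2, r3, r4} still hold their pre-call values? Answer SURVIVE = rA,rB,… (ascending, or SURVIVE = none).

prologue: push r4 → mem[0x83]=0x6d, sp=0x83
body[0] sub  r2, r1, r4 → r2=0xa4
body[1] xor  r4, r0, r6 → r4=0xc7
body[2] mov  r4, #0x80 → r4=0x80
body[3] sub  r4, r0, #24 → r4=0x8b
epilogue: pop r4=0x6d, sp=0x84
r0: caller-saved, written=False
r2: caller-saved, written=True
r3: caller-saved, written=False
r4: callee-saved, written=True

SURVIVE = r0,r3,r4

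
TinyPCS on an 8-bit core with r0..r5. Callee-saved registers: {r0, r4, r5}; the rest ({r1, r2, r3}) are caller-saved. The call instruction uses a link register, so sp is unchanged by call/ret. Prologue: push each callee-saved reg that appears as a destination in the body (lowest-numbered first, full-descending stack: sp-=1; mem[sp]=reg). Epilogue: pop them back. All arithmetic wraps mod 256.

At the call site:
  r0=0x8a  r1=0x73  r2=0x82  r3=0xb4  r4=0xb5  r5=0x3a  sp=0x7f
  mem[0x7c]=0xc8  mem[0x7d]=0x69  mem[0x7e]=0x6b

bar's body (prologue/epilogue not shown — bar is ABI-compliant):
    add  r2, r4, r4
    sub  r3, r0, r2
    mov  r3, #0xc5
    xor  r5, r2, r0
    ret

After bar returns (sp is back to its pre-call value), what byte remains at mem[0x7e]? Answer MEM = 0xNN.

MEM = 0x3a

prologue: push r5 → mem[0x7e]=0x3a, sp=0x7e
body[0] add  r2, r4, r4 → r2=0x6a
body[1] sub  r3, r0, r2 → r3=0x20
body[2] mov  r3, #0xc5 → r3=0xc5
body[3] xor  r5, r2, r0 → r5=0xe0
epilogue: pop r5=0x3a, sp=0x7f
prologue pushed ['r5'] at ['0x7e']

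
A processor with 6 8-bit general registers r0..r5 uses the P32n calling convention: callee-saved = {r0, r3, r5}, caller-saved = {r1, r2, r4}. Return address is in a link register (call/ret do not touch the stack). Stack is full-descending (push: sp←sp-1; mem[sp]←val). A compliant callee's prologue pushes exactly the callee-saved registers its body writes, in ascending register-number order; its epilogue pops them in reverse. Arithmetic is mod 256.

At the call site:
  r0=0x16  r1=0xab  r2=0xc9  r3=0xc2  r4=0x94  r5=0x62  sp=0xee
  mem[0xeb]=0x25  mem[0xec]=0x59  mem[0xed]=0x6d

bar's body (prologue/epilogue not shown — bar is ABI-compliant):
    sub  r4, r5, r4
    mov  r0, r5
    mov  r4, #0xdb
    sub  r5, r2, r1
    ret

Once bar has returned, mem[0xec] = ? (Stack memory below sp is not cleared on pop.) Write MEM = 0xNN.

MEM = 0x62

prologue: push r0 -> mem[0xed]=0x16, sp=0xed
prologue: push r5 -> mem[0xec]=0x62, sp=0xec
body[0] sub  r4, r5, r4 -> r4=0xce
body[1] mov  r0, r5 -> r0=0x62
body[2] mov  r4, #0xdb -> r4=0xdb
body[3] sub  r5, r2, r1 -> r5=0x1e
epilogue: pop r5=0x62, sp=0xed
epilogue: pop r0=0x16, sp=0xee
prologue pushed ['r0', 'r5'] at ['0xed', '0xec']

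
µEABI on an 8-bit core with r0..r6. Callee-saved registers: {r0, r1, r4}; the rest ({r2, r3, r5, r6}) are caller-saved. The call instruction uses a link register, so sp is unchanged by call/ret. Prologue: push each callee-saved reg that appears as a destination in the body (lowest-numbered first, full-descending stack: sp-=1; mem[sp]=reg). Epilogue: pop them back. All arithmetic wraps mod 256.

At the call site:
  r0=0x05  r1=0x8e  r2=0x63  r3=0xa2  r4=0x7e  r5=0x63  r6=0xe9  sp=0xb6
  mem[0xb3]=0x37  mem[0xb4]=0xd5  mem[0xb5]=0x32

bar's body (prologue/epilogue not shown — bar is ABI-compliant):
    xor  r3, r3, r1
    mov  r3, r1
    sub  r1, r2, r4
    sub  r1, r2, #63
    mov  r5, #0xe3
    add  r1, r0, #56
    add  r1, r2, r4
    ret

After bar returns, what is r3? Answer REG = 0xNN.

REG = 0x8e

prologue: push r1 → mem[0xb5]=0x8e, sp=0xb5
body[0] xor  r3, r3, r1 → r3=0x2c
body[1] mov  r3, r1 → r3=0x8e
body[2] sub  r1, r2, r4 → r1=0xe5
body[3] sub  r1, r2, #63 → r1=0x24
body[4] mov  r5, #0xe3 → r5=0xe3
body[5] add  r1, r0, #56 → r1=0x3d
body[6] add  r1, r2, r4 → r1=0xe1
epilogue: pop r1=0x8e, sp=0xb6
r3 is caller-saved → body value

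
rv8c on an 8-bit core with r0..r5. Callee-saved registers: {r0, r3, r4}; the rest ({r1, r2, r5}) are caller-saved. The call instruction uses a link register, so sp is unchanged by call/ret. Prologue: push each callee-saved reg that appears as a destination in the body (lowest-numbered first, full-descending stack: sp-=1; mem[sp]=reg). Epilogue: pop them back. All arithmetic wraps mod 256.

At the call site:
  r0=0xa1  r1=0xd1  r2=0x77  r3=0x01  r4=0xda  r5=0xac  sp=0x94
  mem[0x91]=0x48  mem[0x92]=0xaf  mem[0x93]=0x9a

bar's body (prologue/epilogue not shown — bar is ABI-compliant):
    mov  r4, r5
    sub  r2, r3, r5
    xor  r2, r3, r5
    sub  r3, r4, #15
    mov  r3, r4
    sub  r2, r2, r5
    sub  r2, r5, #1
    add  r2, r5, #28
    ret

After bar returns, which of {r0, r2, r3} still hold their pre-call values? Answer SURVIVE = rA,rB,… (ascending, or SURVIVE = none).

SURVIVE = r0,r3

prologue: push r3 -> mem[0x93]=0x01, sp=0x93
prologue: push r4 -> mem[0x92]=0xda, sp=0x92
body[0] mov  r4, r5 -> r4=0xac
body[1] sub  r2, r3, r5 -> r2=0x55
body[2] xor  r2, r3, r5 -> r2=0xad
body[3] sub  r3, r4, #15 -> r3=0x9d
body[4] mov  r3, r4 -> r3=0xac
body[5] sub  r2, r2, r5 -> r2=0x01
body[6] sub  r2, r5, #1 -> r2=0xab
body[7] add  r2, r5, #28 -> r2=0xc8
epilogue: pop r4=0xda, sp=0x93
epilogue: pop r3=0x01, sp=0x94
r0: callee-saved, written=False
r2: caller-saved, written=True
r3: callee-saved, written=True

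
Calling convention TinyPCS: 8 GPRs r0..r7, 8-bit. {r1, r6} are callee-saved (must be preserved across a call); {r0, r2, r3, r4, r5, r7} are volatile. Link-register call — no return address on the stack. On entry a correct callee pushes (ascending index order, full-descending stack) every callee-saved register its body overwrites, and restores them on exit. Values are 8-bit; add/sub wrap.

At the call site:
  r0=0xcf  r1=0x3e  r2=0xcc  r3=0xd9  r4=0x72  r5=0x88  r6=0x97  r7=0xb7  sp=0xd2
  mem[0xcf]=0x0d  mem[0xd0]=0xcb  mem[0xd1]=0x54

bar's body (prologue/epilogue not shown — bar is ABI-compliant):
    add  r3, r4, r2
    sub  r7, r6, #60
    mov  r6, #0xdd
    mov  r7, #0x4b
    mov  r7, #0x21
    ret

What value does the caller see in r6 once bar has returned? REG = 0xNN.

prologue: push r6 -> mem[0xd1]=0x97, sp=0xd1
body[0] add  r3, r4, r2 -> r3=0x3e
body[1] sub  r7, r6, #60 -> r7=0x5b
body[2] mov  r6, #0xdd -> r6=0xdd
body[3] mov  r7, #0x4b -> r7=0x4b
body[4] mov  r7, #0x21 -> r7=0x21
epilogue: pop r6=0x97, sp=0xd2
r6 is callee-saved -> restored

REG = 0x97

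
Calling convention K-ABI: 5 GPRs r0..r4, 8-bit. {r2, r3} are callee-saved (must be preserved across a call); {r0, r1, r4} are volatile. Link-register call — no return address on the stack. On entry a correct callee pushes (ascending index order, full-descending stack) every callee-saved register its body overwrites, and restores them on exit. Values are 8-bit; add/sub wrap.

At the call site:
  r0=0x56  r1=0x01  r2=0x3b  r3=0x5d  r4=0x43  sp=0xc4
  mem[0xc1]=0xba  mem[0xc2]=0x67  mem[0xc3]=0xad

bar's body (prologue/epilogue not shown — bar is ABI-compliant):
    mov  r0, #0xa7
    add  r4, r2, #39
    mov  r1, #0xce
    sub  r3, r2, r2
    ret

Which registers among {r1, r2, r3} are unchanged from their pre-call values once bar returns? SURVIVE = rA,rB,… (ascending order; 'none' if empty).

prologue: push r3 → mem[0xc3]=0x5d, sp=0xc3
body[0] mov  r0, #0xa7 → r0=0xa7
body[1] add  r4, r2, #39 → r4=0x62
body[2] mov  r1, #0xce → r1=0xce
body[3] sub  r3, r2, r2 → r3=0x00
epilogue: pop r3=0x5d, sp=0xc4
r1: caller-saved, written=True
r2: callee-saved, written=False
r3: callee-saved, written=True

SURVIVE = r2,r3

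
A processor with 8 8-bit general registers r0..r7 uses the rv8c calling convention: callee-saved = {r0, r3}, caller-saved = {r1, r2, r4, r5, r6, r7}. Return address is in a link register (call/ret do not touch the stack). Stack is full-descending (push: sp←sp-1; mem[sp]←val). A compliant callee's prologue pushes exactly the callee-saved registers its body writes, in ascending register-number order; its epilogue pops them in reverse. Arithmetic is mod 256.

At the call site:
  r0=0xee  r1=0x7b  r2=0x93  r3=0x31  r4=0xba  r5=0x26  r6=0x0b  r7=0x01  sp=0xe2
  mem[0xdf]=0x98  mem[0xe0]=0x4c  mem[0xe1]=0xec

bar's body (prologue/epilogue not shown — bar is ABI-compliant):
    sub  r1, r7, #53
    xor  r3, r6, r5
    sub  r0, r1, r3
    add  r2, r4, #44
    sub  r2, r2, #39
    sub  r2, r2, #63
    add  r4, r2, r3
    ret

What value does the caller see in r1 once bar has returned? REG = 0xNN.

prologue: push r0 -> mem[0xe1]=0xee, sp=0xe1
prologue: push r3 -> mem[0xe0]=0x31, sp=0xe0
body[0] sub  r1, r7, #53 -> r1=0xcc
body[1] xor  r3, r6, r5 -> r3=0x2d
body[2] sub  r0, r1, r3 -> r0=0x9f
body[3] add  r2, r4, #44 -> r2=0xe6
body[4] sub  r2, r2, #39 -> r2=0xbf
body[5] sub  r2, r2, #63 -> r2=0x80
body[6] add  r4, r2, r3 -> r4=0xad
epilogue: pop r3=0x31, sp=0xe1
epilogue: pop r0=0xee, sp=0xe2
r1 is caller-saved -> body value

REG = 0xcc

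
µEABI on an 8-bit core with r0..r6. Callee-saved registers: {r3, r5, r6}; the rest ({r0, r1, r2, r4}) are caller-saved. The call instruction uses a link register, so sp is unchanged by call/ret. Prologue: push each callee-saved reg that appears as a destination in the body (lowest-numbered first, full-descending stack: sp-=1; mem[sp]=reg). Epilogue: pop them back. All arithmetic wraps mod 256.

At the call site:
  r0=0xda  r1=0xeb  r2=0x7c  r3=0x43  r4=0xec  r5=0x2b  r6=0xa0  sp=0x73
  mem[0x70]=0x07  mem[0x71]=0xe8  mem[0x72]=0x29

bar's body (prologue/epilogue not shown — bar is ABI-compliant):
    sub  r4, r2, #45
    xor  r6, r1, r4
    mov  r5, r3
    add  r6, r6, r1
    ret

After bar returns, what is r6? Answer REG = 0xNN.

prologue: push r5 -> mem[0x72]=0x2b, sp=0x72
prologue: push r6 -> mem[0x71]=0xa0, sp=0x71
body[0] sub  r4, r2, #45 -> r4=0x4f
body[1] xor  r6, r1, r4 -> r6=0xa4
body[2] mov  r5, r3 -> r5=0x43
body[3] add  r6, r6, r1 -> r6=0x8f
epilogue: pop r6=0xa0, sp=0x72
epilogue: pop r5=0x2b, sp=0x73
r6 is callee-saved -> restored

REG = 0xa0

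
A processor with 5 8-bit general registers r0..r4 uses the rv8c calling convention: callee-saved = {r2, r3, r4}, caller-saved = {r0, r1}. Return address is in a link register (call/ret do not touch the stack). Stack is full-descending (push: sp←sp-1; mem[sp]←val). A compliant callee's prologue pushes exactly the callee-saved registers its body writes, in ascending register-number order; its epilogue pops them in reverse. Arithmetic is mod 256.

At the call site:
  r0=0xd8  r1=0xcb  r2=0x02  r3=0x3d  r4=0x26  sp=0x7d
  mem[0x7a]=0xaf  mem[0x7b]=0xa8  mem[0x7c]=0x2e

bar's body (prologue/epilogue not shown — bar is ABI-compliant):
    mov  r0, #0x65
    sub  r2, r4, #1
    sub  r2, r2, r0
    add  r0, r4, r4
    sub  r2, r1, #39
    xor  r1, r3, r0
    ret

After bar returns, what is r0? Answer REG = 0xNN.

prologue: push r2 -> mem[0x7c]=0x02, sp=0x7c
body[0] mov  r0, #0x65 -> r0=0x65
body[1] sub  r2, r4, #1 -> r2=0x25
body[2] sub  r2, r2, r0 -> r2=0xc0
body[3] add  r0, r4, r4 -> r0=0x4c
body[4] sub  r2, r1, #39 -> r2=0xa4
body[5] xor  r1, r3, r0 -> r1=0x71
epilogue: pop r2=0x02, sp=0x7d
r0 is caller-saved -> body value

REG = 0x4c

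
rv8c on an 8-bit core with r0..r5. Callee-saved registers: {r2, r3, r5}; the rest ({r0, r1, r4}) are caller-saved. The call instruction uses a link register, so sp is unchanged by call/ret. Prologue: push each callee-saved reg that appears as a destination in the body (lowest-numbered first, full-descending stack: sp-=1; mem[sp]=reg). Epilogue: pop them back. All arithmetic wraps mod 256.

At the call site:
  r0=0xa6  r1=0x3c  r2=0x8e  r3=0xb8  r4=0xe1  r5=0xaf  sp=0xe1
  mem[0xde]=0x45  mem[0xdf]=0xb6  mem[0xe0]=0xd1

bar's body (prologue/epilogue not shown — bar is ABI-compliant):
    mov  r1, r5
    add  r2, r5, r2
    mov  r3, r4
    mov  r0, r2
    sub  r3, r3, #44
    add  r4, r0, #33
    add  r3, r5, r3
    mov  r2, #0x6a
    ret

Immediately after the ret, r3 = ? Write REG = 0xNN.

prologue: push r2 -> mem[0xe0]=0x8e, sp=0xe0
prologue: push r3 -> mem[0xdf]=0xb8, sp=0xdf
body[0] mov  r1, r5 -> r1=0xaf
body[1] add  r2, r5, r2 -> r2=0x3d
body[2] mov  r3, r4 -> r3=0xe1
body[3] mov  r0, r2 -> r0=0x3d
body[4] sub  r3, r3, #44 -> r3=0xb5
body[5] add  r4, r0, #33 -> r4=0x5e
body[6] add  r3, r5, r3 -> r3=0x64
body[7] mov  r2, #0x6a -> r2=0x6a
epilogue: pop r3=0xb8, sp=0xe0
epilogue: pop r2=0x8e, sp=0xe1
r3 is callee-saved -> restored

REG = 0xb8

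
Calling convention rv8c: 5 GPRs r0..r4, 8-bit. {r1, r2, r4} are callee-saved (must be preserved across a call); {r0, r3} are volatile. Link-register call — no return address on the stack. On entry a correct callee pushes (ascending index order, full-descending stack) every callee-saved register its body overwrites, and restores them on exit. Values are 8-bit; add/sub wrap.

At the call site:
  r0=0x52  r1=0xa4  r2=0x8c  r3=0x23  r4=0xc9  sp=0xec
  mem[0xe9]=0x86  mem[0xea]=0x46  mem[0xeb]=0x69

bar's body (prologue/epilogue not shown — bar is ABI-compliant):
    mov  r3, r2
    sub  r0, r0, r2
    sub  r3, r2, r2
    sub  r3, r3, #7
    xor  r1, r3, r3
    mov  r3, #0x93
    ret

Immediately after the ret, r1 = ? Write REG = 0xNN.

REG = 0xa4

prologue: push r1 -> mem[0xeb]=0xa4, sp=0xeb
body[0] mov  r3, r2 -> r3=0x8c
body[1] sub  r0, r0, r2 -> r0=0xc6
body[2] sub  r3, r2, r2 -> r3=0x00
body[3] sub  r3, r3, #7 -> r3=0xf9
body[4] xor  r1, r3, r3 -> r1=0x00
body[5] mov  r3, #0x93 -> r3=0x93
epilogue: pop r1=0xa4, sp=0xec
r1 is callee-saved -> restored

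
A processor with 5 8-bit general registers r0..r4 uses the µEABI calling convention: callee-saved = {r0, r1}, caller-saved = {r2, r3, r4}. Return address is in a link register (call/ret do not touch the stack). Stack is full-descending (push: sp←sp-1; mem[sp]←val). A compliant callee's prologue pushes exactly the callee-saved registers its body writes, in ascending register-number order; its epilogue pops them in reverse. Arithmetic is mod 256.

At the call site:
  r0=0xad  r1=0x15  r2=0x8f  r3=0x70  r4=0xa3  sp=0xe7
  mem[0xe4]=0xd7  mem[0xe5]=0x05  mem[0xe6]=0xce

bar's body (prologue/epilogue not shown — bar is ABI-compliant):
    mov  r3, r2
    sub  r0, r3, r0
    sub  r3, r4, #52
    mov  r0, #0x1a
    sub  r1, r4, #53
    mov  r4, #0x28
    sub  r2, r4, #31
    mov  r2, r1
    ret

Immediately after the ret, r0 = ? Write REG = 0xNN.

prologue: push r0 -> mem[0xe6]=0xad, sp=0xe6
prologue: push r1 -> mem[0xe5]=0x15, sp=0xe5
body[0] mov  r3, r2 -> r3=0x8f
body[1] sub  r0, r3, r0 -> r0=0xe2
body[2] sub  r3, r4, #52 -> r3=0x6f
body[3] mov  r0, #0x1a -> r0=0x1a
body[4] sub  r1, r4, #53 -> r1=0x6e
body[5] mov  r4, #0x28 -> r4=0x28
body[6] sub  r2, r4, #31 -> r2=0x09
body[7] mov  r2, r1 -> r2=0x6e
epilogue: pop r1=0x15, sp=0xe6
epilogue: pop r0=0xad, sp=0xe7
r0 is callee-saved -> restored

REG = 0xad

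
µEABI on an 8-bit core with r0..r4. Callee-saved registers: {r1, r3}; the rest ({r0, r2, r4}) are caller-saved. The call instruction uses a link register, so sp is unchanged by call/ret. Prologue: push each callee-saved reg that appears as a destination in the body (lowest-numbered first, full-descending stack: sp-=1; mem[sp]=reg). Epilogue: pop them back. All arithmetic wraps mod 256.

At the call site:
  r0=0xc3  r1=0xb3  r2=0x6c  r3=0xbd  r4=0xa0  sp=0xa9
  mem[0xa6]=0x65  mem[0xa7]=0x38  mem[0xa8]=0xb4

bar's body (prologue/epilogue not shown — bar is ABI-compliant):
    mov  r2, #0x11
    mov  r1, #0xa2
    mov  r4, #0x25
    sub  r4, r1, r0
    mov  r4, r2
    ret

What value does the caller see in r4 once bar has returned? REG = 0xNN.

REG = 0x11

prologue: push r1 → mem[0xa8]=0xb3, sp=0xa8
body[0] mov  r2, #0x11 → r2=0x11
body[1] mov  r1, #0xa2 → r1=0xa2
body[2] mov  r4, #0x25 → r4=0x25
body[3] sub  r4, r1, r0 → r4=0xdf
body[4] mov  r4, r2 → r4=0x11
epilogue: pop r1=0xb3, sp=0xa9
r4 is caller-saved → body value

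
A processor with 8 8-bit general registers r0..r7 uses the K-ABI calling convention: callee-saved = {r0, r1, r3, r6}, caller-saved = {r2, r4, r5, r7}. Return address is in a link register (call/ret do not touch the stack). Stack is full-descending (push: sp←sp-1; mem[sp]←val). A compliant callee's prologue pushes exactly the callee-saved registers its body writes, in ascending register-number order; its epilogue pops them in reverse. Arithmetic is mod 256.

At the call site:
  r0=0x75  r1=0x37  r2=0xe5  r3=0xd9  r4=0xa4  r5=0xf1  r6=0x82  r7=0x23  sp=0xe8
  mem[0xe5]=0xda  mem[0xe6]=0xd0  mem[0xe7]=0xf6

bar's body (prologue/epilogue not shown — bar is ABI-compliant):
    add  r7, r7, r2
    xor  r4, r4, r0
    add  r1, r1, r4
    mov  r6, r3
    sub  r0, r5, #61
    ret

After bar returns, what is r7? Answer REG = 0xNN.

REG = 0x08

prologue: push r0 → mem[0xe7]=0x75, sp=0xe7
prologue: push r1 → mem[0xe6]=0x37, sp=0xe6
prologue: push r6 → mem[0xe5]=0x82, sp=0xe5
body[0] add  r7, r7, r2 → r7=0x08
body[1] xor  r4, r4, r0 → r4=0xd1
body[2] add  r1, r1, r4 → r1=0x08
body[3] mov  r6, r3 → r6=0xd9
body[4] sub  r0, r5, #61 → r0=0xb4
epilogue: pop r6=0x82, sp=0xe6
epilogue: pop r1=0x37, sp=0xe7
epilogue: pop r0=0x75, sp=0xe8
r7 is caller-saved → body value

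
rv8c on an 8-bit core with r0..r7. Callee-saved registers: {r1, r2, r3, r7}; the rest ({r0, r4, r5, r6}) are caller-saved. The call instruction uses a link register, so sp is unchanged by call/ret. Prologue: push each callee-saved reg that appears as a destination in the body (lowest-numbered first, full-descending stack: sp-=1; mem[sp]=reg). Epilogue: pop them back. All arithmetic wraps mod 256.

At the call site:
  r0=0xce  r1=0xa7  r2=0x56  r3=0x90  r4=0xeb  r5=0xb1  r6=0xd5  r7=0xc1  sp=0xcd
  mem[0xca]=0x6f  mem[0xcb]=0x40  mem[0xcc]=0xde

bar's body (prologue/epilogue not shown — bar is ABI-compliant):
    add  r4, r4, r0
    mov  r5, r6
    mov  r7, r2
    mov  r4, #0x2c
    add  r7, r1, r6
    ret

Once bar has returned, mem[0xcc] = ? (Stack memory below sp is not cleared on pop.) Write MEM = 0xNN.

prologue: push r7 → mem[0xcc]=0xc1, sp=0xcc
body[0] add  r4, r4, r0 → r4=0xb9
body[1] mov  r5, r6 → r5=0xd5
body[2] mov  r7, r2 → r7=0x56
body[3] mov  r4, #0x2c → r4=0x2c
body[4] add  r7, r1, r6 → r7=0x7c
epilogue: pop r7=0xc1, sp=0xcd
prologue pushed ['r7'] at ['0xcc']

MEM = 0xc1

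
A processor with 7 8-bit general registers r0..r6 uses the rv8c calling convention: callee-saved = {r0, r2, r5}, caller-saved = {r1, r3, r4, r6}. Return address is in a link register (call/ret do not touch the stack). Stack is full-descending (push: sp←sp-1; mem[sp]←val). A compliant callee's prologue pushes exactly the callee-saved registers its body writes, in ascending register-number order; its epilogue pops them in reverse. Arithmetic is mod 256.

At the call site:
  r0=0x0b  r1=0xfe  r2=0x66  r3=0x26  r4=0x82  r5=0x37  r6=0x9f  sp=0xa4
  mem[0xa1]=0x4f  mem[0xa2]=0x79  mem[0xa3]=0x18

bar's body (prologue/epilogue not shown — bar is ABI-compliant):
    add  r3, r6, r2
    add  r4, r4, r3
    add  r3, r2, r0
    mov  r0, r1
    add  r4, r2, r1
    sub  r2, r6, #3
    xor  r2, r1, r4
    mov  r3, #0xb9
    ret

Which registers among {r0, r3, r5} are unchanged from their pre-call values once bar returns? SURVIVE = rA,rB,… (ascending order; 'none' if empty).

prologue: push r0 → mem[0xa3]=0x0b, sp=0xa3
prologue: push r2 → mem[0xa2]=0x66, sp=0xa2
body[0] add  r3, r6, r2 → r3=0x05
body[1] add  r4, r4, r3 → r4=0x87
body[2] add  r3, r2, r0 → r3=0x71
body[3] mov  r0, r1 → r0=0xfe
body[4] add  r4, r2, r1 → r4=0x64
body[5] sub  r2, r6, #3 → r2=0x9c
body[6] xor  r2, r1, r4 → r2=0x9a
body[7] mov  r3, #0xb9 → r3=0xb9
epilogue: pop r2=0x66, sp=0xa3
epilogue: pop r0=0x0b, sp=0xa4
r0: callee-saved, written=True
r3: caller-saved, written=True
r5: callee-saved, written=False

SURVIVE = r0,r5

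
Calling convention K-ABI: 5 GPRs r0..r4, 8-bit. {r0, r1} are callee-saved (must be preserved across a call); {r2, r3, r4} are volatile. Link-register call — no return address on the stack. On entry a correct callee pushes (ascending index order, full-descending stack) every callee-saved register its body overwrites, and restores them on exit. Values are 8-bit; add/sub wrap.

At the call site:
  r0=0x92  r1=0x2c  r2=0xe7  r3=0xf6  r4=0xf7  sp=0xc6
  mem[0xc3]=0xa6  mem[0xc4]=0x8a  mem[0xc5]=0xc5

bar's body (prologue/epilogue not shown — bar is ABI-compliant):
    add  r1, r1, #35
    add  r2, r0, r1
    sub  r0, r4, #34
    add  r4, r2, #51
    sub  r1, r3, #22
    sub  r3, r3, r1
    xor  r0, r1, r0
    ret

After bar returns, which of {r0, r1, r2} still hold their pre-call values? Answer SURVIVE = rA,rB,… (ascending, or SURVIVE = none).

SURVIVE = r0,r1

prologue: push r0 -> mem[0xc5]=0x92, sp=0xc5
prologue: push r1 -> mem[0xc4]=0x2c, sp=0xc4
body[0] add  r1, r1, #35 -> r1=0x4f
body[1] add  r2, r0, r1 -> r2=0xe1
body[2] sub  r0, r4, #34 -> r0=0xd5
body[3] add  r4, r2, #51 -> r4=0x14
body[4] sub  r1, r3, #22 -> r1=0xe0
body[5] sub  r3, r3, r1 -> r3=0x16
body[6] xor  r0, r1, r0 -> r0=0x35
epilogue: pop r1=0x2c, sp=0xc5
epilogue: pop r0=0x92, sp=0xc6
r0: callee-saved, written=True
r1: callee-saved, written=True
r2: caller-saved, written=True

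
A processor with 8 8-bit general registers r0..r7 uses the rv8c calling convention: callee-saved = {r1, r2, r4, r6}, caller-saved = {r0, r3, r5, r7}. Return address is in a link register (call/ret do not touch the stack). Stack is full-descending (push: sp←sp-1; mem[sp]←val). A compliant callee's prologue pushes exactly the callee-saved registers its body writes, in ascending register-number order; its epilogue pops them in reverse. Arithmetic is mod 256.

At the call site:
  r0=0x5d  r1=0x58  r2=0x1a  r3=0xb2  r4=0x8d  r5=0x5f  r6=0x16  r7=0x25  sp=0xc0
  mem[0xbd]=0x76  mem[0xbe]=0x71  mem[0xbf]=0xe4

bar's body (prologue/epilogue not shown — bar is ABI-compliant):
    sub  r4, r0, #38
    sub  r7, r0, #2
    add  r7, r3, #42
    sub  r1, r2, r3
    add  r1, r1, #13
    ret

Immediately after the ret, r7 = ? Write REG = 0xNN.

REG = 0xdc

prologue: push r1 -> mem[0xbf]=0x58, sp=0xbf
prologue: push r4 -> mem[0xbe]=0x8d, sp=0xbe
body[0] sub  r4, r0, #38 -> r4=0x37
body[1] sub  r7, r0, #2 -> r7=0x5b
body[2] add  r7, r3, #42 -> r7=0xdc
body[3] sub  r1, r2, r3 -> r1=0x68
body[4] add  r1, r1, #13 -> r1=0x75
epilogue: pop r4=0x8d, sp=0xbf
epilogue: pop r1=0x58, sp=0xc0
r7 is caller-saved -> body value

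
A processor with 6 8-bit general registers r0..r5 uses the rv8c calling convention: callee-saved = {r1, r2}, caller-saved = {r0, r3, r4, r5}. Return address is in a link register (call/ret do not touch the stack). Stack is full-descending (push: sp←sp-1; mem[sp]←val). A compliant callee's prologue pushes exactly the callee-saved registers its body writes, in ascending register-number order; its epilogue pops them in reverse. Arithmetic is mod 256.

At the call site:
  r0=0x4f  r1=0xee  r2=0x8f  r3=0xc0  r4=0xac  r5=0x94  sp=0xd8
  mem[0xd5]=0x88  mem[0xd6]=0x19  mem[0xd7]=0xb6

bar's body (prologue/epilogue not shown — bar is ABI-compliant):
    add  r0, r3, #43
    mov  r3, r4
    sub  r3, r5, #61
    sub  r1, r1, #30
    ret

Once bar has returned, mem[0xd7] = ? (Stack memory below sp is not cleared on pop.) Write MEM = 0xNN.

MEM = 0xee

prologue: push r1 → mem[0xd7]=0xee, sp=0xd7
body[0] add  r0, r3, #43 → r0=0xeb
body[1] mov  r3, r4 → r3=0xac
body[2] sub  r3, r5, #61 → r3=0x57
body[3] sub  r1, r1, #30 → r1=0xd0
epilogue: pop r1=0xee, sp=0xd8
prologue pushed ['r1'] at ['0xd7']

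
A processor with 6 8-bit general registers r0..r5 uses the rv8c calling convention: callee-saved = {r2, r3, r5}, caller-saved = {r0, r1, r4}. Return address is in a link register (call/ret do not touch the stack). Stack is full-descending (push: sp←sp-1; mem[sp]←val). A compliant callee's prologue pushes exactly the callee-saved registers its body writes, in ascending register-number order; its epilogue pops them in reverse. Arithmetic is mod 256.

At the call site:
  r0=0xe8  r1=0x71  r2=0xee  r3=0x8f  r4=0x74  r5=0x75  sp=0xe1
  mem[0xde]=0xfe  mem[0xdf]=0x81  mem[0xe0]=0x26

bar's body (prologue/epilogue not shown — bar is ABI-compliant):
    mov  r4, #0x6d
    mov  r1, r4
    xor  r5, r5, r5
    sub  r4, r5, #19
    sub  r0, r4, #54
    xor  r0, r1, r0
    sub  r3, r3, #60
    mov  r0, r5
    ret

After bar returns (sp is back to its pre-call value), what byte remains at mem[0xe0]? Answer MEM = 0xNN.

prologue: push r3 → mem[0xe0]=0x8f, sp=0xe0
prologue: push r5 → mem[0xdf]=0x75, sp=0xdf
body[0] mov  r4, #0x6d → r4=0x6d
body[1] mov  r1, r4 → r1=0x6d
body[2] xor  r5, r5, r5 → r5=0x00
body[3] sub  r4, r5, #19 → r4=0xed
body[4] sub  r0, r4, #54 → r0=0xb7
body[5] xor  r0, r1, r0 → r0=0xda
body[6] sub  r3, r3, #60 → r3=0x53
body[7] mov  r0, r5 → r0=0x00
epilogue: pop r5=0x75, sp=0xe0
epilogue: pop r3=0x8f, sp=0xe1
prologue pushed ['r3', 'r5'] at ['0xe0', '0xdf']

MEM = 0x8f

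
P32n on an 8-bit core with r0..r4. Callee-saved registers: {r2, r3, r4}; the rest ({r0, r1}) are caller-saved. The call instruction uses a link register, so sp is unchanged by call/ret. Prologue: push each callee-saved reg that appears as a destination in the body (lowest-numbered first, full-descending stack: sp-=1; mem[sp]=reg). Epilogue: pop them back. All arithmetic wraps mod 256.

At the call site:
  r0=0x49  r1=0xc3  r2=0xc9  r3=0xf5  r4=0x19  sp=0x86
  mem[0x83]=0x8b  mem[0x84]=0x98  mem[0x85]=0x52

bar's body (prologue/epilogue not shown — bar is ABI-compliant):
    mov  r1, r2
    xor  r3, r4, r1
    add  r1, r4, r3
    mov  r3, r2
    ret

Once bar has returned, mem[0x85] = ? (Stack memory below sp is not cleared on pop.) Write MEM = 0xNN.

MEM = 0xf5

prologue: push r3 → mem[0x85]=0xf5, sp=0x85
body[0] mov  r1, r2 → r1=0xc9
body[1] xor  r3, r4, r1 → r3=0xd0
body[2] add  r1, r4, r3 → r1=0xe9
body[3] mov  r3, r2 → r3=0xc9
epilogue: pop r3=0xf5, sp=0x86
prologue pushed ['r3'] at ['0x85']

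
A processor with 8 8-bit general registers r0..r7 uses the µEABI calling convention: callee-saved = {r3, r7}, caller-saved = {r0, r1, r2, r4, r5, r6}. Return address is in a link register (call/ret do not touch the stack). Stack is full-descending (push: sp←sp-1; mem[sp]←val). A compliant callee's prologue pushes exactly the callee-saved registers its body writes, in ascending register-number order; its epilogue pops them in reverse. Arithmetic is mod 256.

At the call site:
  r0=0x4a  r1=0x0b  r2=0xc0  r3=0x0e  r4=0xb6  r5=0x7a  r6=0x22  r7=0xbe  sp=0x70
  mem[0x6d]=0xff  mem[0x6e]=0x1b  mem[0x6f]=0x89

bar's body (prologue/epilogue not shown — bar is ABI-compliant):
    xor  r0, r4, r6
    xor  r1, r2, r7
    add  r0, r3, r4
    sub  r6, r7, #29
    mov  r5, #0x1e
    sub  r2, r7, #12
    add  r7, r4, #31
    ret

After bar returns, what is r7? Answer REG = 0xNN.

prologue: push r7 -> mem[0x6f]=0xbe, sp=0x6f
body[0] xor  r0, r4, r6 -> r0=0x94
body[1] xor  r1, r2, r7 -> r1=0x7e
body[2] add  r0, r3, r4 -> r0=0xc4
body[3] sub  r6, r7, #29 -> r6=0xa1
body[4] mov  r5, #0x1e -> r5=0x1e
body[5] sub  r2, r7, #12 -> r2=0xb2
body[6] add  r7, r4, #31 -> r7=0xd5
epilogue: pop r7=0xbe, sp=0x70
r7 is callee-saved -> restored

REG = 0xbe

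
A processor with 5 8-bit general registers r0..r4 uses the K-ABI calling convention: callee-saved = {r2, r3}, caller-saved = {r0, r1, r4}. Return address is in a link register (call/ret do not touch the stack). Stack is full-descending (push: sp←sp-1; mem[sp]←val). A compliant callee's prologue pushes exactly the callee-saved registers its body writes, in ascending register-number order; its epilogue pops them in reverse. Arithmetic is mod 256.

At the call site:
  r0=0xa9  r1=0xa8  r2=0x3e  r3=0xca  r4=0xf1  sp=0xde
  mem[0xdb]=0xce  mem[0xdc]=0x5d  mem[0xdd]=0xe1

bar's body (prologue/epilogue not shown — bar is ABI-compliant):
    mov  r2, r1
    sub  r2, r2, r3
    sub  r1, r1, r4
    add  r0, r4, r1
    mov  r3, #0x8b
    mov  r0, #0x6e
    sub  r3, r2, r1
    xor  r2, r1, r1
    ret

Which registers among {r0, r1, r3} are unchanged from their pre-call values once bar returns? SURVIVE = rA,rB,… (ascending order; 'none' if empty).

prologue: push r2 -> mem[0xdd]=0x3e, sp=0xdd
prologue: push r3 -> mem[0xdc]=0xca, sp=0xdc
body[0] mov  r2, r1 -> r2=0xa8
body[1] sub  r2, r2, r3 -> r2=0xde
body[2] sub  r1, r1, r4 -> r1=0xb7
body[3] add  r0, r4, r1 -> r0=0xa8
body[4] mov  r3, #0x8b -> r3=0x8b
body[5] mov  r0, #0x6e -> r0=0x6e
body[6] sub  r3, r2, r1 -> r3=0x27
body[7] xor  r2, r1, r1 -> r2=0x00
epilogue: pop r3=0xca, sp=0xdd
epilogue: pop r2=0x3e, sp=0xde
r0: caller-saved, written=True
r1: caller-saved, written=True
r3: callee-saved, written=True

SURVIVE = r3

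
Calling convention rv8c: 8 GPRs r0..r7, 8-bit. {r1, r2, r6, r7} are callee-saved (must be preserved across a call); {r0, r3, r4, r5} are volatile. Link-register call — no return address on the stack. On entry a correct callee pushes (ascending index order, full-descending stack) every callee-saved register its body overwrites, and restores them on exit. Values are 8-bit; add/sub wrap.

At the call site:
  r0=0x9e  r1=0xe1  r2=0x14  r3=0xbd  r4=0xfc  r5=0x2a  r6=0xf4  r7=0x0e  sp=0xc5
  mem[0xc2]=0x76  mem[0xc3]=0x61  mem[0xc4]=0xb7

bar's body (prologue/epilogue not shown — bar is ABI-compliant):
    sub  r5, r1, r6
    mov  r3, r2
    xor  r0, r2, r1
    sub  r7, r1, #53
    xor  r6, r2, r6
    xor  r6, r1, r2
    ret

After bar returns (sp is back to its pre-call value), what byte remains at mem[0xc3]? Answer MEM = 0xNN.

MEM = 0x0e

prologue: push r6 → mem[0xc4]=0xf4, sp=0xc4
prologue: push r7 → mem[0xc3]=0x0e, sp=0xc3
body[0] sub  r5, r1, r6 → r5=0xed
body[1] mov  r3, r2 → r3=0x14
body[2] xor  r0, r2, r1 → r0=0xf5
body[3] sub  r7, r1, #53 → r7=0xac
body[4] xor  r6, r2, r6 → r6=0xe0
body[5] xor  r6, r1, r2 → r6=0xf5
epilogue: pop r7=0x0e, sp=0xc4
epilogue: pop r6=0xf4, sp=0xc5
prologue pushed ['r6', 'r7'] at ['0xc4', '0xc3']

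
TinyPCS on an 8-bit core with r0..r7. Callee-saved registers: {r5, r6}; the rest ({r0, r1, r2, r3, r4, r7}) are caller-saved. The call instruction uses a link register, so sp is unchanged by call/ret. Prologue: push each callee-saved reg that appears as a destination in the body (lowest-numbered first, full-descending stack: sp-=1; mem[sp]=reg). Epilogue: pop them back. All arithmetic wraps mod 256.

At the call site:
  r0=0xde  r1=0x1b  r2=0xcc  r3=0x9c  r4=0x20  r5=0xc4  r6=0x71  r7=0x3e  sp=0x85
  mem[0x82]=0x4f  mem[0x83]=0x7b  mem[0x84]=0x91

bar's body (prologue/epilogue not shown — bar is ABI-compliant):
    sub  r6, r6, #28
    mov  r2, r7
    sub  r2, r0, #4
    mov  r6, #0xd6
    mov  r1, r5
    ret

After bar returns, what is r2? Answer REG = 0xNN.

prologue: push r6 -> mem[0x84]=0x71, sp=0x84
body[0] sub  r6, r6, #28 -> r6=0x55
body[1] mov  r2, r7 -> r2=0x3e
body[2] sub  r2, r0, #4 -> r2=0xda
body[3] mov  r6, #0xd6 -> r6=0xd6
body[4] mov  r1, r5 -> r1=0xc4
epilogue: pop r6=0x71, sp=0x85
r2 is caller-saved -> body value

REG = 0xda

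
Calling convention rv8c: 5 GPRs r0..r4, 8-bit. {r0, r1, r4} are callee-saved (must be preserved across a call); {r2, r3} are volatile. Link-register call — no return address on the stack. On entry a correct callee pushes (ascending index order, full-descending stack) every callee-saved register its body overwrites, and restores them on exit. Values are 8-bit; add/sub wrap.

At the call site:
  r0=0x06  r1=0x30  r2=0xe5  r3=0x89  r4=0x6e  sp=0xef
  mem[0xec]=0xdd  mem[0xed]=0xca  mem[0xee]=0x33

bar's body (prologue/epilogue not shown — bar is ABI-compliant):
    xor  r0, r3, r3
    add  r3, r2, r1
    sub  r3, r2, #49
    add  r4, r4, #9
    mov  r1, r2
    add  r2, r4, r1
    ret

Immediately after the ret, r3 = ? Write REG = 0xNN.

prologue: push r0 -> mem[0xee]=0x06, sp=0xee
prologue: push r1 -> mem[0xed]=0x30, sp=0xed
prologue: push r4 -> mem[0xec]=0x6e, sp=0xec
body[0] xor  r0, r3, r3 -> r0=0x00
body[1] add  r3, r2, r1 -> r3=0x15
body[2] sub  r3, r2, #49 -> r3=0xb4
body[3] add  r4, r4, #9 -> r4=0x77
body[4] mov  r1, r2 -> r1=0xe5
body[5] add  r2, r4, r1 -> r2=0x5c
epilogue: pop r4=0x6e, sp=0xed
epilogue: pop r1=0x30, sp=0xee
epilogue: pop r0=0x06, sp=0xef
r3 is caller-saved -> body value

REG = 0xb4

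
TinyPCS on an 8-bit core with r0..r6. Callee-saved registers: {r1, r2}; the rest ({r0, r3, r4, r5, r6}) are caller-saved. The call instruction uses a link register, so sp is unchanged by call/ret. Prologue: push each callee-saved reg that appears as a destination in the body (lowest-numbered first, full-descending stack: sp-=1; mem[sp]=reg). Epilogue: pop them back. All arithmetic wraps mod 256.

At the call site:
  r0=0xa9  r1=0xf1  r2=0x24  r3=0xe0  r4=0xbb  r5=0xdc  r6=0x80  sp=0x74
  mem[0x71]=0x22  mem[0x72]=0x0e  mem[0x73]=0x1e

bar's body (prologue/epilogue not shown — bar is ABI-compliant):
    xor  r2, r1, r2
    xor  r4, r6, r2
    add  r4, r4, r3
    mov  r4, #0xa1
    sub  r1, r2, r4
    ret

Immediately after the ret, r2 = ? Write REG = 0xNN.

REG = 0x24

prologue: push r1 → mem[0x73]=0xf1, sp=0x73
prologue: push r2 → mem[0x72]=0x24, sp=0x72
body[0] xor  r2, r1, r2 → r2=0xd5
body[1] xor  r4, r6, r2 → r4=0x55
body[2] add  r4, r4, r3 → r4=0x35
body[3] mov  r4, #0xa1 → r4=0xa1
body[4] sub  r1, r2, r4 → r1=0x34
epilogue: pop r2=0x24, sp=0x73
epilogue: pop r1=0xf1, sp=0x74
r2 is callee-saved → restored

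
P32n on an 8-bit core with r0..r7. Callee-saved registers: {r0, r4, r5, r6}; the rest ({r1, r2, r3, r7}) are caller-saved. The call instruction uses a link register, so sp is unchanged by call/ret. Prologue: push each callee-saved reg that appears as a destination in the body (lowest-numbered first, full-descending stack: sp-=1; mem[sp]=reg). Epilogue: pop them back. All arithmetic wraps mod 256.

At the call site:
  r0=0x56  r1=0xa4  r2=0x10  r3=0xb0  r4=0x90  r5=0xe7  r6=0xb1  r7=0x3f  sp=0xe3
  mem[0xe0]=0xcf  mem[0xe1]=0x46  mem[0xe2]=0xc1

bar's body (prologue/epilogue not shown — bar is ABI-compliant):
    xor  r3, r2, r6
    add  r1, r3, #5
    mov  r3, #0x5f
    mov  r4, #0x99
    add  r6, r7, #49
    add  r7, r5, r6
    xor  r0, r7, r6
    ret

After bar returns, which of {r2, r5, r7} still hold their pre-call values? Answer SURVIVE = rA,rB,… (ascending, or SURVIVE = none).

prologue: push r0 -> mem[0xe2]=0x56, sp=0xe2
prologue: push r4 -> mem[0xe1]=0x90, sp=0xe1
prologue: push r6 -> mem[0xe0]=0xb1, sp=0xe0
body[0] xor  r3, r2, r6 -> r3=0xa1
body[1] add  r1, r3, #5 -> r1=0xa6
body[2] mov  r3, #0x5f -> r3=0x5f
body[3] mov  r4, #0x99 -> r4=0x99
body[4] add  r6, r7, #49 -> r6=0x70
body[5] add  r7, r5, r6 -> r7=0x57
body[6] xor  r0, r7, r6 -> r0=0x27
epilogue: pop r6=0xb1, sp=0xe1
epilogue: pop r4=0x90, sp=0xe2
epilogue: pop r0=0x56, sp=0xe3
r2: caller-saved, written=False
r5: callee-saved, written=False
r7: caller-saved, written=True

SURVIVE = r2,r5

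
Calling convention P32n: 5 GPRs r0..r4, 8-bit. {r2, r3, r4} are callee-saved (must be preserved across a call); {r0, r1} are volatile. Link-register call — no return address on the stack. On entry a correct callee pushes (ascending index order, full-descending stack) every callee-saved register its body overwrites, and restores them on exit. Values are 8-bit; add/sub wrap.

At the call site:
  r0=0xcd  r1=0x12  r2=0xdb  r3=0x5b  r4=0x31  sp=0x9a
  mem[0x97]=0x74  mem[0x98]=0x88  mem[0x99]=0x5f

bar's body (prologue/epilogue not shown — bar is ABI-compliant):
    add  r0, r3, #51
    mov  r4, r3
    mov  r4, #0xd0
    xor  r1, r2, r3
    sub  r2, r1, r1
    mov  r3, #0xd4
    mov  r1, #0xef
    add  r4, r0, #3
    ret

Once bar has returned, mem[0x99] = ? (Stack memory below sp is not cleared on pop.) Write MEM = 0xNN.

prologue: push r2 → mem[0x99]=0xdb, sp=0x99
prologue: push r3 → mem[0x98]=0x5b, sp=0x98
prologue: push r4 → mem[0x97]=0x31, sp=0x97
body[0] add  r0, r3, #51 → r0=0x8e
body[1] mov  r4, r3 → r4=0x5b
body[2] mov  r4, #0xd0 → r4=0xd0
body[3] xor  r1, r2, r3 → r1=0x80
body[4] sub  r2, r1, r1 → r2=0x00
body[5] mov  r3, #0xd4 → r3=0xd4
body[6] mov  r1, #0xef → r1=0xef
body[7] add  r4, r0, #3 → r4=0x91
epilogue: pop r4=0x31, sp=0x98
epilogue: pop r3=0x5b, sp=0x99
epilogue: pop r2=0xdb, sp=0x9a
prologue pushed ['r2', 'r3', 'r4'] at ['0x99', '0x98', '0x97']

MEM = 0xdb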